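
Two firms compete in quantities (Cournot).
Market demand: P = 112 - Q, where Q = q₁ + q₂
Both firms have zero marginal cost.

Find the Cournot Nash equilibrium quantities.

q₁* = q₂* = 37.33; P* = 37.33

Work:
Profit: π_i = P·q_i = (a - q_i - q_j)·q_i
FOC: ∂π_i/∂q_i = a - 2q_i - q_j = 0
Reaction function: q_i = (112 - q_j)/2
Symmetry: q* = 112/3 = 37.33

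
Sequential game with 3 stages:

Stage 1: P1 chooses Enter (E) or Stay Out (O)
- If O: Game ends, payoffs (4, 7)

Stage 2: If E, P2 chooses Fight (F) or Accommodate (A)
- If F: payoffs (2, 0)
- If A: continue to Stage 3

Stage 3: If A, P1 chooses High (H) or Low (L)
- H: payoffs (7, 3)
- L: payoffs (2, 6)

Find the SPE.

SPE: (E, A, H); Outcome (7, 3)

Work:
Stage 3: P1 chooses H (7 vs 2)
Stage 2: P2: F->0, A->3 (anticipating H). Choose A
Stage 1: P1: O->4, E->7 (anticipating A, H). Choose E
SPE path: E -> A -> H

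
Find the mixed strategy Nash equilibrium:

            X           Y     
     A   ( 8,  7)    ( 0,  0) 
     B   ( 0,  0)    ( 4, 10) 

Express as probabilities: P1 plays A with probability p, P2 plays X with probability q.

p = 0.5882, q = 0.3333

Work:
Find probabilities that make opponent indifferent:
P2 chooses q to make P1 indifferent between A and B
P1 chooses p to make P2 indifferent between X and Y
Mixed NE: P1 plays (A: 0.5882, B: 0.4118), P2 plays (X: 0.3333, Y: 0.6667)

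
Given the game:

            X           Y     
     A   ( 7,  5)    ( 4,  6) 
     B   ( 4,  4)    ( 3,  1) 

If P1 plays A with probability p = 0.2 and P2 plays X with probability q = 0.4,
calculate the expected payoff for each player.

E[P1] = 3.76, E[P2] = 2.88

Work:
E[P1] = p·q·π₁(A,X) + p·(1-q)·π₁(A,Y) + (1-p)·q·π₁(B,X) + (1-p)·(1-q)·π₁(B,Y)
= 0.2·0.4·7 + 0.2·0.6·4 + 0.8·0.4·4 + 0.8·0.6·3
= 3.76

E[P2] = 2.88 (similar calculation)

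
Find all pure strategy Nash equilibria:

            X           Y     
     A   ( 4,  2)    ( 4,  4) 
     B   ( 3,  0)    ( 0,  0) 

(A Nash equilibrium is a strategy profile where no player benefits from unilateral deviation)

Nash equilibrium: (A, Y)

Work:
Best responses:
  P1 vs X: payoffs [4, 3] → best response A (payoff 4)
  P1 vs Y: payoffs [4, 0] → best response A (payoff 4)
  P2 vs A: payoffs [2, 4] → best response Y (payoff 4)
  P2 vs B: payoffs [0, 0] → best response X/Y (payoff 0)
Mutual best responses: (A,Y) → Nash equilibria.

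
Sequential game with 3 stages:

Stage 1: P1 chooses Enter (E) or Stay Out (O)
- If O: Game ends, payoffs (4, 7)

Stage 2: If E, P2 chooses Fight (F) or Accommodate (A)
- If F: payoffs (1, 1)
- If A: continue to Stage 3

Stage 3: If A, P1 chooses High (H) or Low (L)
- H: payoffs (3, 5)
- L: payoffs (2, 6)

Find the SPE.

SPE: (O, A, H); Outcome (4, 7)

Work:
Stage 3: P1 chooses H (3 vs 2)
Stage 2: P2: F->1, A->5 (anticipating H). Choose A
Stage 1: P1: O->4, E->3 (anticipating A, H). Choose O
SPE path: O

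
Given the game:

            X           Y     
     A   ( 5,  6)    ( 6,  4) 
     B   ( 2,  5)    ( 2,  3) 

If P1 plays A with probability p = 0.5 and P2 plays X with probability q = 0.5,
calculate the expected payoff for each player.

E[P1] = 3.75, E[P2] = 4.5

Work:
E[P1] = p·q·π₁(A,X) + p·(1-q)·π₁(A,Y) + (1-p)·q·π₁(B,X) + (1-p)·(1-q)·π₁(B,Y)
= 0.5·0.5·5 + 0.5·0.5·6 + 0.5·0.5·2 + 0.5·0.5·2
= 3.75

E[P2] = 4.5 (similar calculation)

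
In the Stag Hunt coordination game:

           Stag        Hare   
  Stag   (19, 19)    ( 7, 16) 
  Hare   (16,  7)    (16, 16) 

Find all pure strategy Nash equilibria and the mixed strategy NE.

Pure NE: (Stag, Stag) and (Hare, Hare); Mixed NE: p = 0.75, q = 0.75

Work:
Check pure NE:
(Stag, Stag): (19, 19) - no unilateral deviation beneficial
(Hare, Hare): (16, 16) - no unilateral deviation beneficial
Mixed NE: P1 plays Stag with p = 0.75, P2 plays Stag with q = 0.75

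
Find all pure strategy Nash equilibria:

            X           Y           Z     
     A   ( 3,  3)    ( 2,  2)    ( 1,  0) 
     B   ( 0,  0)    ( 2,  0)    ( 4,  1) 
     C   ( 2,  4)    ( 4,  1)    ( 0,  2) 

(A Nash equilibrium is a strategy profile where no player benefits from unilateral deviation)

Nash equilibrium: (A, X), (B, Z)

Work:
Best responses:
  P1 vs X: payoffs [3, 0, 2] → best response A (payoff 3)
  P1 vs Y: payoffs [2, 2, 4] → best response C (payoff 4)
  P1 vs Z: payoffs [1, 4, 0] → best response B (payoff 4)
  P2 vs A: payoffs [3, 2, 0] → best response X (payoff 3)
  P2 vs B: payoffs [0, 0, 1] → best response Z (payoff 1)
  P2 vs C: payoffs [4, 1, 2] → best response X (payoff 4)
Mutual best responses: (A,X), (B,Z) → Nash equilibria.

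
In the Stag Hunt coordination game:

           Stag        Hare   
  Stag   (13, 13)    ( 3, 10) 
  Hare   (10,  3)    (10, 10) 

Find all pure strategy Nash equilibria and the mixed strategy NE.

Pure NE: (Stag, Stag) and (Hare, Hare); Mixed NE: p = 0.7, q = 0.7

Work:
Check pure NE:
(Stag, Stag): (13, 13) - no unilateral deviation beneficial
(Hare, Hare): (10, 10) - no unilateral deviation beneficial
Mixed NE: P1 plays Stag with p = 0.7, P2 plays Stag with q = 0.7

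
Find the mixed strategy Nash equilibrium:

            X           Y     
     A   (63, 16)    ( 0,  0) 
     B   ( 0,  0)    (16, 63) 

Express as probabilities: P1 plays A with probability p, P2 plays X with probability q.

p = 0.7975, q = 0.2025

Work:
Find probabilities that make opponent indifferent:
P2 chooses q to make P1 indifferent between A and B
P1 chooses p to make P2 indifferent between X and Y
Mixed NE: P1 plays (A: 0.7975, B: 0.2025), P2 plays (X: 0.2025, Y: 0.7975)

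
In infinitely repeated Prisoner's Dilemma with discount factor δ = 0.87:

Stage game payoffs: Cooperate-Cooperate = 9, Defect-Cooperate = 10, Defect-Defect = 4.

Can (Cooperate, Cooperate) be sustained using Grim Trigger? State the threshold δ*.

δ* = 0.1667; since δ = 0.87 ≥ 0.1667, cooperation can be sustained

Work:
For Grim Trigger:
Cooperate forever: 9/(1-δ)
Defect then punished: 10 + 4·δ/(1-δ)
Need: 9/(1-δ) ≥ 10 + 4·δ/(1-δ)
Solving: δ ≥ (T-R)/(T-P) = (10-9)/(10-4) = 0.1667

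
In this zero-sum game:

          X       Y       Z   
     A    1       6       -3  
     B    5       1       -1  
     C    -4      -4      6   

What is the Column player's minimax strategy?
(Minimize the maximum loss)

Column should play X, value = 5

Work:
Column player minimizes Row's maximum payoff:
Column X: max payoff to Row = 5
Column Y: max payoff to Row = 6
Column Z: max payoff to Row = 6
Minimum is 5, achieved by column X.
Minimax strategy: X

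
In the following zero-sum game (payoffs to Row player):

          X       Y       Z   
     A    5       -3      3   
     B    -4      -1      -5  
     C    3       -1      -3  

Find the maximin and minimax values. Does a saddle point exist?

Maximin = -3, Minimax = -1, Saddle: False

Work:
Row minimums: [-3, -5, -3] → maximin = -3
Column maximums: [5, -1, 3] → minimax = -1
No saddle point (maximin ≠ minimax). Mixed strategy needed.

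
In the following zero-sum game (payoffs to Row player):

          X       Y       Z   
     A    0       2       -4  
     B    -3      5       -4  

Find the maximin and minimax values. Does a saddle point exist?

Maximin = -4, Minimax = -4, Saddle: True

Work:
Row minimums: [-4, -4] → maximin = -4
Column maximums: [0, 5, -4] → minimax = -4
Saddle point exists! Game value = -4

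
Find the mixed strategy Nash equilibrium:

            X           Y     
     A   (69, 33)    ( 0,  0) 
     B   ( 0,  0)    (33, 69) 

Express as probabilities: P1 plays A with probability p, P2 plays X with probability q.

p = 0.6765, q = 0.3235

Work:
Find probabilities that make opponent indifferent:
P2 chooses q to make P1 indifferent between A and B
P1 chooses p to make P2 indifferent between X and Y
Mixed NE: P1 plays (A: 0.6765, B: 0.3235), P2 plays (X: 0.3235, Y: 0.6765)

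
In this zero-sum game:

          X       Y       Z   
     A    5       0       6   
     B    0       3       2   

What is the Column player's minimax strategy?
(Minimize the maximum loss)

Column should play Y, value = 3

Work:
Column player minimizes Row's maximum payoff:
Column X: max payoff to Row = 5
Column Y: max payoff to Row = 3
Column Z: max payoff to Row = 6
Minimum is 3, achieved by column Y.
Minimax strategy: Y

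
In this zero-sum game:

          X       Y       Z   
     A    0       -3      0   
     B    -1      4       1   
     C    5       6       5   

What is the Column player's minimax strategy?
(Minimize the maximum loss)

Column should play X or Z (all achieve the minimum), value = 5

Work:
Column player minimizes Row's maximum payoff:
Column X: max payoff to Row = 5
Column Y: max payoff to Row = 6
Column Z: max payoff to Row = 5
Minimum is 5, achieved by columns X, Z (tied).
Each of X or Z is a minimax strategy.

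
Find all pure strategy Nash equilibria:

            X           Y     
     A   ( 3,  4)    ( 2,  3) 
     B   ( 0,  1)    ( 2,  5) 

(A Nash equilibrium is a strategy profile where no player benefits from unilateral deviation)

Nash equilibrium: (A, X), (B, Y)

Work:
Best responses:
  P1 vs X: payoffs [3, 0] → best response A (payoff 3)
  P1 vs Y: payoffs [2, 2] → best response A/B (payoff 2)
  P2 vs A: payoffs [4, 3] → best response X (payoff 4)
  P2 vs B: payoffs [1, 5] → best response Y (payoff 5)
Mutual best responses: (A,X), (B,Y) → Nash equilibria.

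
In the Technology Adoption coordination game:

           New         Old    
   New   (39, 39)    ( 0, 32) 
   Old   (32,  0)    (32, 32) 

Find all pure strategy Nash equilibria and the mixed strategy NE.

Pure NE: (New, New) and (Old, Old); Mixed NE: p = 0.8205, q = 0.8205

Work:
Check pure NE:
(New, New): (39, 39) - no unilateral deviation beneficial
(Old, Old): (32, 32) - no unilateral deviation beneficial
Mixed NE: P1 plays New with p = 0.8205, P2 plays New with q = 0.8205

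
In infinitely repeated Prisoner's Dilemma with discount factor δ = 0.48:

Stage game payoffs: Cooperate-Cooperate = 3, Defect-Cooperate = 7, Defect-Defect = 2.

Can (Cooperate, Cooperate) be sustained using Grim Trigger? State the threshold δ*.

δ* = 0.8; since δ = 0.48 < 0.8, cooperation cannot be sustained

Work:
For Grim Trigger:
Cooperate forever: 3/(1-δ)
Defect then punished: 7 + 2·δ/(1-δ)
Need: 3/(1-δ) ≥ 7 + 2·δ/(1-δ)
Solving: δ ≥ (T-R)/(T-P) = (7-3)/(7-2) = 0.8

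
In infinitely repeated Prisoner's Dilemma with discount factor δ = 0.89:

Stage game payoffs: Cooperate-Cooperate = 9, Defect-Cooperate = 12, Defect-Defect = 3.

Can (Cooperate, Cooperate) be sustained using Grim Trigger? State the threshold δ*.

δ* = 0.3333; since δ = 0.89 ≥ 0.3333, cooperation can be sustained

Work:
For Grim Trigger:
Cooperate forever: 9/(1-δ)
Defect then punished: 12 + 3·δ/(1-δ)
Need: 9/(1-δ) ≥ 12 + 3·δ/(1-δ)
Solving: δ ≥ (T-R)/(T-P) = (12-9)/(12-3) = 0.3333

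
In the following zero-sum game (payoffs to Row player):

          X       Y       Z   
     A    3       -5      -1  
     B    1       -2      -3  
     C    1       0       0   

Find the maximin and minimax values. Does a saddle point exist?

Maximin = 0, Minimax = 0, Saddle: True

Work:
Row minimums: [-5, -3, 0] → maximin = 0
Column maximums: [3, 0, 0] → minimax = 0
Saddle point exists! Game value = 0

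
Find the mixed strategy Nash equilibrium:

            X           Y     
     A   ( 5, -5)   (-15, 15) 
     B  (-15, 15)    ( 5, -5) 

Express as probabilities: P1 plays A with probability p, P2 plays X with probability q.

p = 0.5, q = 0.5

Work:
Find probabilities that make opponent indifferent:
P2 chooses q to make P1 indifferent between A and B
P1 chooses p to make P2 indifferent between X and Y
Mixed NE: P1 plays (A: 0.5, B: 0.5), P2 plays (X: 0.5, Y: 0.5)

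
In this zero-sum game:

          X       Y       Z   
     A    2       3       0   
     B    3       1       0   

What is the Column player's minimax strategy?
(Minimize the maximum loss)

Column should play Z, value = 0

Work:
Column player minimizes Row's maximum payoff:
Column X: max payoff to Row = 3
Column Y: max payoff to Row = 3
Column Z: max payoff to Row = 0
Minimum is 0, achieved by column Z.
Minimax strategy: Z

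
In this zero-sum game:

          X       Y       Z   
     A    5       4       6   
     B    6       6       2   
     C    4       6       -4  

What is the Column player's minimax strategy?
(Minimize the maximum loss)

Column should play X or Y or Z (all achieve the minimum), value = 6

Work:
Column player minimizes Row's maximum payoff:
Column X: max payoff to Row = 6
Column Y: max payoff to Row = 6
Column Z: max payoff to Row = 6
Minimum is 6, achieved by columns X, Y, Z (tied).
Each of X or Y or Z is a minimax strategy.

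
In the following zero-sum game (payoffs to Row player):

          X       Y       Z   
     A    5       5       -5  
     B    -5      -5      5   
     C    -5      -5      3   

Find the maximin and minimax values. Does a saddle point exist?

Maximin = -5, Minimax = 5, Saddle: False

Work:
Row minimums: [-5, -5, -5] → maximin = -5
Column maximums: [5, 5, 5] → minimax = 5
No saddle point (maximin ≠ minimax). Mixed strategy needed.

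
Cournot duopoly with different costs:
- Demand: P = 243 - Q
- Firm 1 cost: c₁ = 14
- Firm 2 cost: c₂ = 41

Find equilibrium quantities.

q₁* = 85.33, q₂* = 58.33

Work:
Reaction: q₁ = (243 - 14 - q₂)/2
Reaction: q₂ = (243 - 41 - q₁)/2
Solve simultaneously:
q₁* = (243 - 2×14 + 41)/3 = 85.33
q₂* = (243 - 2×41 + 14)/3 = 58.33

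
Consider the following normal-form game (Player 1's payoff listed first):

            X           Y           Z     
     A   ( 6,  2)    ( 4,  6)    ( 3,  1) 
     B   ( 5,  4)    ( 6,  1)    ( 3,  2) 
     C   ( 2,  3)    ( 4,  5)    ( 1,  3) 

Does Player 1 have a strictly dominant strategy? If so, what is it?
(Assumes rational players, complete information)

No strictly dominant strategy exists for Player 1

Work:
A strategy strictly dominates another if it gives a strictly higher payoff against every opponent action. Compare each pair of P1's strategies column-by-column:
  A vs B: [6 vs 5, 4 vs 6, 3 vs 3] → A does not strictly dominate B (column Y: 4 ≤ 6)
  A vs C: [6 vs 2, 4 vs 4, 3 vs 1] → A does not strictly dominate C (column Y: 4 ≤ 4)
  B vs A: [5 vs 6, 6 vs 4, 3 vs 3] → B does not strictly dominate A (column X: 5 ≤ 6)
  B vs C: [5 vs 2, 6 vs 4, 3 vs 1] → B strictly dominates C
  C vs A: [2 vs 6, 4 vs 4, 1 vs 3] → C does not strictly dominate A (column X: 2 ≤ 6)
  C vs B: [2 vs 5, 4 vs 6, 1 vs 3] → C does not strictly dominate B (column X: 2 ≤ 5)
No single strategy strictly dominates all others → no strictly dominant strategy.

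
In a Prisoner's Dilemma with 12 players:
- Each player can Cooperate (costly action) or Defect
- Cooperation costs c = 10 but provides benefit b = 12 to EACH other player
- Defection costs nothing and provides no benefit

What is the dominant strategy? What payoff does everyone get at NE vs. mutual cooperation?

Dominant: Defect; NE payoff = 0; Coop payoff = 122

Work:
Defect dominates (saves cost c = 10, benefit to others is external)
NE: All defect → everyone gets 0
If all cooperate: each receives (11)×12 - 10 = 122
Social dilemma: 122 > 0 but NE gives 0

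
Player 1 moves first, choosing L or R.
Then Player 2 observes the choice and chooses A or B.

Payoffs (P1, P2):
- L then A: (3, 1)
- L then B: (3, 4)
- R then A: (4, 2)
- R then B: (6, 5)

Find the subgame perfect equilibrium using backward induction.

P1 plays R, P2 plays B after L and B after R; Payoff (6, 5)

Work:
Backward induction:
After L: P2 chooses B → P1 gets 3
After R: P2 chooses B → P1 gets 6
P1 chooses R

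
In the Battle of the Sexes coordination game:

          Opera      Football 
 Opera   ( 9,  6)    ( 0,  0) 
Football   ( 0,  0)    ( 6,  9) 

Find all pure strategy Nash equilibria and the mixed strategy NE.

Pure NE: (Opera, Opera) and (Football, Football); Mixed NE: p = 0.6, q = 0.4

Work:
Check pure NE:
(Opera, Opera): (9, 6) - no unilateral deviation beneficial
(Football, Football): (6, 9) - no unilateral deviation beneficial
Mixed NE: P1 plays Opera with p = 0.6, P2 plays Opera with q = 0.4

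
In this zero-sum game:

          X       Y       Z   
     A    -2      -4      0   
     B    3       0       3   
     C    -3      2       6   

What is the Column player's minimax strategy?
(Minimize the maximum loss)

Column should play Y, value = 2

Work:
Column player minimizes Row's maximum payoff:
Column X: max payoff to Row = 3
Column Y: max payoff to Row = 2
Column Z: max payoff to Row = 6
Minimum is 2, achieved by column Y.
Minimax strategy: Y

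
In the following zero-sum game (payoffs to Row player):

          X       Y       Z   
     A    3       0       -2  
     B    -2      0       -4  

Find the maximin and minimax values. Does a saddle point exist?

Maximin = -2, Minimax = -2, Saddle: True

Work:
Row minimums: [-2, -4] → maximin = -2
Column maximums: [3, 0, -2] → minimax = -2
Saddle point exists! Game value = -2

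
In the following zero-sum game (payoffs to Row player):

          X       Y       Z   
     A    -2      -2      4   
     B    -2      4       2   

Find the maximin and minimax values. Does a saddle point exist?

Maximin = -2, Minimax = -2, Saddle: True

Work:
Row minimums: [-2, -2] → maximin = -2
Column maximums: [-2, 4, 4] → minimax = -2
Saddle point exists! Game value = -2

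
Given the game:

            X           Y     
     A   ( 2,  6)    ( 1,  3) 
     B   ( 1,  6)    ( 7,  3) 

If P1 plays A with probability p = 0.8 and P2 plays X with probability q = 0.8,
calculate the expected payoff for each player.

E[P1] = 1.88, E[P2] = 5.4

Work:
E[P1] = p·q·π₁(A,X) + p·(1-q)·π₁(A,Y) + (1-p)·q·π₁(B,X) + (1-p)·(1-q)·π₁(B,Y)
= 0.8·0.8·2 + 0.8·0.2·1 + 0.2·0.8·1 + 0.2·0.2·7
= 1.88

E[P2] = 5.4 (similar calculation)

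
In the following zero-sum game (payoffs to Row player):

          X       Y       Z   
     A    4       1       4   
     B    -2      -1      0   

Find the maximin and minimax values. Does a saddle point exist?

Maximin = 1, Minimax = 1, Saddle: True

Work:
Row minimums: [1, -2] → maximin = 1
Column maximums: [4, 1, 4] → minimax = 1
Saddle point exists! Game value = 1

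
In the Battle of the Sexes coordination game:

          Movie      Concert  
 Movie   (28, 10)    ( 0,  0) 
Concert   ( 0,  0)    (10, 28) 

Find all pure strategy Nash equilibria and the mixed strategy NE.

Pure NE: (Movie, Movie) and (Concert, Concert); Mixed NE: p = 0.7368, q = 0.2632

Work:
Check pure NE:
(Movie, Movie): (28, 10) - no unilateral deviation beneficial
(Concert, Concert): (10, 28) - no unilateral deviation beneficial
Mixed NE: P1 plays Movie with p = 0.7368, P2 plays Movie with q = 0.2632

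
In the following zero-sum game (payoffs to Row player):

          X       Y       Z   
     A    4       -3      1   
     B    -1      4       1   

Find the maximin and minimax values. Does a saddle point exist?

Maximin = -1, Minimax = 1, Saddle: False

Work:
Row minimums: [-3, -1] → maximin = -1
Column maximums: [4, 4, 1] → minimax = 1
No saddle point (maximin ≠ minimax). Mixed strategy needed.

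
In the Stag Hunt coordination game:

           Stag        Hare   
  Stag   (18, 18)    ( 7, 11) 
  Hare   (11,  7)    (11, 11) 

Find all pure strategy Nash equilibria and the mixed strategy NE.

Pure NE: (Stag, Stag) and (Hare, Hare); Mixed NE: p = 0.3636, q = 0.3636

Work:
Check pure NE:
(Stag, Stag): (18, 18) - no unilateral deviation beneficial
(Hare, Hare): (11, 11) - no unilateral deviation beneficial
Mixed NE: P1 plays Stag with p = 0.3636, P2 plays Stag with q = 0.3636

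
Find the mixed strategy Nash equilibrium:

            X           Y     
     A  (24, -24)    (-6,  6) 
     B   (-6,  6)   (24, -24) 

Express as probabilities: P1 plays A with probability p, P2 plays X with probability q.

p = 0.5, q = 0.5

Work:
Find probabilities that make opponent indifferent:
P2 chooses q to make P1 indifferent between A and B
P1 chooses p to make P2 indifferent between X and Y
Mixed NE: P1 plays (A: 0.5, B: 0.5), P2 plays (X: 0.5, Y: 0.5)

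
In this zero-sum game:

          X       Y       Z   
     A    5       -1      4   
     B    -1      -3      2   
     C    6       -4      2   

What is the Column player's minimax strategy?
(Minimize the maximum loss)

Column should play Y, value = -1

Work:
Column player minimizes Row's maximum payoff:
Column X: max payoff to Row = 6
Column Y: max payoff to Row = -1
Column Z: max payoff to Row = 4
Minimum is -1, achieved by column Y.
Minimax strategy: Y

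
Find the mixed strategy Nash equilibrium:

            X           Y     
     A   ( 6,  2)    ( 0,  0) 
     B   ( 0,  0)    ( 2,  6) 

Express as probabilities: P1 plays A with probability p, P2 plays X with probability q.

p = 0.75, q = 0.25

Work:
Find probabilities that make opponent indifferent:
P2 chooses q to make P1 indifferent between A and B
P1 chooses p to make P2 indifferent between X and Y
Mixed NE: P1 plays (A: 0.75, B: 0.25), P2 plays (X: 0.25, Y: 0.75)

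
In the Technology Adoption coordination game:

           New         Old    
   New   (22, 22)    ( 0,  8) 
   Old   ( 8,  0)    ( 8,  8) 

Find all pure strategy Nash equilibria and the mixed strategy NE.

Pure NE: (New, New) and (Old, Old); Mixed NE: p = 0.3636, q = 0.3636

Work:
Check pure NE:
(New, New): (22, 22) - no unilateral deviation beneficial
(Old, Old): (8, 8) - no unilateral deviation beneficial
Mixed NE: P1 plays New with p = 0.3636, P2 plays New with q = 0.3636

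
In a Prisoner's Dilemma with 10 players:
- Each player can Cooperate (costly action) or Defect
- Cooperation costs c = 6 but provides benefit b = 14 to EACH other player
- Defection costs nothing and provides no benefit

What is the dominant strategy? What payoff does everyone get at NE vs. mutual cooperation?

Dominant: Defect; NE payoff = 0; Coop payoff = 120

Work:
Defect dominates (saves cost c = 6, benefit to others is external)
NE: All defect → everyone gets 0
If all cooperate: each receives (9)×14 - 6 = 120
Social dilemma: 120 > 0 but NE gives 0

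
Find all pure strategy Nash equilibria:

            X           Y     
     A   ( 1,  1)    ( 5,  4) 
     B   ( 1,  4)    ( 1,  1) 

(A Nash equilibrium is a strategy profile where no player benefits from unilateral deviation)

Nash equilibrium: (A, Y), (B, X)

Work:
Best responses:
  P1 vs X: payoffs [1, 1] → best response A/B (payoff 1)
  P1 vs Y: payoffs [5, 1] → best response A (payoff 5)
  P2 vs A: payoffs [1, 4] → best response Y (payoff 4)
  P2 vs B: payoffs [4, 1] → best response X (payoff 4)
Mutual best responses: (A,Y), (B,X) → Nash equilibria.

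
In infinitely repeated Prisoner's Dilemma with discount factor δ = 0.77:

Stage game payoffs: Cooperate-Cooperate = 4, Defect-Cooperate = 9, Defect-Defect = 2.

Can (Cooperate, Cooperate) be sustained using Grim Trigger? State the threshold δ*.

δ* = 0.7143; since δ = 0.77 ≥ 0.7143, cooperation can be sustained

Work:
For Grim Trigger:
Cooperate forever: 4/(1-δ)
Defect then punished: 9 + 2·δ/(1-δ)
Need: 4/(1-δ) ≥ 9 + 2·δ/(1-δ)
Solving: δ ≥ (T-R)/(T-P) = (9-4)/(9-2) = 0.7143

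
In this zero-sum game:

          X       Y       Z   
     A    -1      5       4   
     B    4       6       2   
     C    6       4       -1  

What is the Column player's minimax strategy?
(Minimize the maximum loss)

Column should play Z, value = 4

Work:
Column player minimizes Row's maximum payoff:
Column X: max payoff to Row = 6
Column Y: max payoff to Row = 6
Column Z: max payoff to Row = 4
Minimum is 4, achieved by column Z.
Minimax strategy: Z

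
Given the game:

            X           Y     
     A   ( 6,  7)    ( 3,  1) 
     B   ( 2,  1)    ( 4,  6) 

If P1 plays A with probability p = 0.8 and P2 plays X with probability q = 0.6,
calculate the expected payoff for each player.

E[P1] = 4.4, E[P2] = 4.28

Work:
E[P1] = p·q·π₁(A,X) + p·(1-q)·π₁(A,Y) + (1-p)·q·π₁(B,X) + (1-p)·(1-q)·π₁(B,Y)
= 0.8·0.6·6 + 0.8·0.4·3 + 0.2·0.6·2 + 0.2·0.4·4
= 4.4

E[P2] = 4.28 (similar calculation)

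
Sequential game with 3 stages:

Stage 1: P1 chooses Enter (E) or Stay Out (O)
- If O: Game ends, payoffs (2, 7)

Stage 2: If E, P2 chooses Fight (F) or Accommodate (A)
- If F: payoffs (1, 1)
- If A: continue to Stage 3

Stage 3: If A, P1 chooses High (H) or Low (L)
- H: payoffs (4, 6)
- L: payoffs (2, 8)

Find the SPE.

SPE: (E, A, H); Outcome (4, 6)

Work:
Stage 3: P1 chooses H (4 vs 2)
Stage 2: P2: F->1, A->6 (anticipating H). Choose A
Stage 1: P1: O->2, E->4 (anticipating A, H). Choose E
SPE path: E -> A -> H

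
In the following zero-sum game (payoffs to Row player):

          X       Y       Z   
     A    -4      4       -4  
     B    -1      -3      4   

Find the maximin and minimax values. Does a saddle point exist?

Maximin = -3, Minimax = -1, Saddle: False

Work:
Row minimums: [-4, -3] → maximin = -3
Column maximums: [-1, 4, 4] → minimax = -1
No saddle point (maximin ≠ minimax). Mixed strategy needed.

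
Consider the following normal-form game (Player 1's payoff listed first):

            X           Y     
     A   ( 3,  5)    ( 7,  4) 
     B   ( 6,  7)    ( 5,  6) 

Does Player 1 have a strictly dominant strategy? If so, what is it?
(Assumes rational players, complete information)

No strictly dominant strategy exists for Player 1

Work:
A strategy strictly dominates another if it gives a strictly higher payoff against every opponent action. Compare each pair of P1's strategies column-by-column:
  A vs B: [3 vs 6, 7 vs 5] → A does not strictly dominate B (column X: 3 ≤ 6)
  B vs A: [6 vs 3, 5 vs 7] → B does not strictly dominate A (column Y: 5 ≤ 7)
No single strategy strictly dominates all others → no strictly dominant strategy.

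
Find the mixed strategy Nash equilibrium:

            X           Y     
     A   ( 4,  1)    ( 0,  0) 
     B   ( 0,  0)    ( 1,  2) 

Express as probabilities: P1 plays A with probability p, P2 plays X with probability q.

p = 0.6667, q = 0.2

Work:
Find probabilities that make opponent indifferent:
P2 chooses q to make P1 indifferent between A and B
P1 chooses p to make P2 indifferent between X and Y
Mixed NE: P1 plays (A: 0.6667, B: 0.3333), P2 plays (X: 0.2, Y: 0.8)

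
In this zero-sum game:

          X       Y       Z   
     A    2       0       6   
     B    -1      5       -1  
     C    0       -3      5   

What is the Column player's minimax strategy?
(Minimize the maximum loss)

Column should play X, value = 2

Work:
Column player minimizes Row's maximum payoff:
Column X: max payoff to Row = 2
Column Y: max payoff to Row = 5
Column Z: max payoff to Row = 6
Minimum is 2, achieved by column X.
Minimax strategy: X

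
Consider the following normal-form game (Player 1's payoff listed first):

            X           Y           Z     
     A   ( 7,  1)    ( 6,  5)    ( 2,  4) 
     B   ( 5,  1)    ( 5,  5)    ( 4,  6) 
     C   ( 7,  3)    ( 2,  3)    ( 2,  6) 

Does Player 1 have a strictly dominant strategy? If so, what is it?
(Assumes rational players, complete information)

No strictly dominant strategy exists for Player 1

Work:
A strategy strictly dominates another if it gives a strictly higher payoff against every opponent action. Compare each pair of P1's strategies column-by-column:
  A vs B: [7 vs 5, 6 vs 5, 2 vs 4] → A does not strictly dominate B (column Z: 2 ≤ 4)
  A vs C: [7 vs 7, 6 vs 2, 2 vs 2] → A does not strictly dominate C (column X: 7 ≤ 7)
  B vs A: [5 vs 7, 5 vs 6, 4 vs 2] → B does not strictly dominate A (column X: 5 ≤ 7)
  B vs C: [5 vs 7, 5 vs 2, 4 vs 2] → B does not strictly dominate C (column X: 5 ≤ 7)
  C vs A: [7 vs 7, 2 vs 6, 2 vs 2] → C does not strictly dominate A (column X: 7 ≤ 7)
  C vs B: [7 vs 5, 2 vs 5, 2 vs 4] → C does not strictly dominate B (column Y: 2 ≤ 5)
No single strategy strictly dominates all others → no strictly dominant strategy.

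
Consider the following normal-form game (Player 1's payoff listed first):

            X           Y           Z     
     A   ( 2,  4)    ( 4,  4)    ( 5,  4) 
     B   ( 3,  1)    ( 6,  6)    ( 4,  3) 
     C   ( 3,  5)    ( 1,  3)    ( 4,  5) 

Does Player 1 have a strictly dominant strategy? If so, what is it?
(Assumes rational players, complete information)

No strictly dominant strategy exists for Player 1

Work:
A strategy strictly dominates another if it gives a strictly higher payoff against every opponent action. Compare each pair of P1's strategies column-by-column:
  A vs B: [2 vs 3, 4 vs 6, 5 vs 4] → A does not strictly dominate B (column X: 2 ≤ 3)
  A vs C: [2 vs 3, 4 vs 1, 5 vs 4] → A does not strictly dominate C (column X: 2 ≤ 3)
  B vs A: [3 vs 2, 6 vs 4, 4 vs 5] → B does not strictly dominate A (column Z: 4 ≤ 5)
  B vs C: [3 vs 3, 6 vs 1, 4 vs 4] → B does not strictly dominate C (column X: 3 ≤ 3)
  C vs A: [3 vs 2, 1 vs 4, 4 vs 5] → C does not strictly dominate A (column Y: 1 ≤ 4)
  C vs B: [3 vs 3, 1 vs 6, 4 vs 4] → C does not strictly dominate B (column X: 3 ≤ 3)
No single strategy strictly dominates all others → no strictly dominant strategy.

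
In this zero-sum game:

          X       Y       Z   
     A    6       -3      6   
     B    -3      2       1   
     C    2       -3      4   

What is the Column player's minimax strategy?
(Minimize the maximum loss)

Column should play Y, value = 2

Work:
Column player minimizes Row's maximum payoff:
Column X: max payoff to Row = 6
Column Y: max payoff to Row = 2
Column Z: max payoff to Row = 6
Minimum is 2, achieved by column Y.
Minimax strategy: Y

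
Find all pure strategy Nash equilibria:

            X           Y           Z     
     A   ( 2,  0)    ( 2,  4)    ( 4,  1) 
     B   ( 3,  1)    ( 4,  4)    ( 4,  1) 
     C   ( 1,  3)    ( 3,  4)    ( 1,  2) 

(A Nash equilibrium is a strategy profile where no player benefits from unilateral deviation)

Nash equilibrium: (B, Y)

Work:
Best responses:
  P1 vs X: payoffs [2, 3, 1] → best response B (payoff 3)
  P1 vs Y: payoffs [2, 4, 3] → best response B (payoff 4)
  P1 vs Z: payoffs [4, 4, 1] → best response A/B (payoff 4)
  P2 vs A: payoffs [0, 4, 1] → best response Y (payoff 4)
  P2 vs B: payoffs [1, 4, 1] → best response Y (payoff 4)
  P2 vs C: payoffs [3, 4, 2] → best response Y (payoff 4)
Mutual best responses: (B,Y) → Nash equilibria.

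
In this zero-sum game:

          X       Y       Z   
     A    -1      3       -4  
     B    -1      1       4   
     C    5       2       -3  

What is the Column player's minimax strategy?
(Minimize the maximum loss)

Column should play Y, value = 3

Work:
Column player minimizes Row's maximum payoff:
Column X: max payoff to Row = 5
Column Y: max payoff to Row = 3
Column Z: max payoff to Row = 4
Minimum is 3, achieved by column Y.
Minimax strategy: Y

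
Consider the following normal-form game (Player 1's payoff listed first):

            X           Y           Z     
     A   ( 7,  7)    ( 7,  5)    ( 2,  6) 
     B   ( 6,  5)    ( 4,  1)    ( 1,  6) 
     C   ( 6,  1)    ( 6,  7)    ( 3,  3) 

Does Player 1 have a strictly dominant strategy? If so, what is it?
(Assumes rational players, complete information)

No strictly dominant strategy exists for Player 1

Work:
A strategy strictly dominates another if it gives a strictly higher payoff against every opponent action. Compare each pair of P1's strategies column-by-column:
  A vs B: [7 vs 6, 7 vs 4, 2 vs 1] → A strictly dominates B
  A vs C: [7 vs 6, 7 vs 6, 2 vs 3] → A does not strictly dominate C (column Z: 2 ≤ 3)
  B vs A: [6 vs 7, 4 vs 7, 1 vs 2] → B does not strictly dominate A (column X: 6 ≤ 7)
  B vs C: [6 vs 6, 4 vs 6, 1 vs 3] → B does not strictly dominate C (column X: 6 ≤ 6)
  C vs A: [6 vs 7, 6 vs 7, 3 vs 2] → C does not strictly dominate A (column X: 6 ≤ 7)
  C vs B: [6 vs 6, 6 vs 4, 3 vs 1] → C does not strictly dominate B (column X: 6 ≤ 6)
No single strategy strictly dominates all others → no strictly dominant strategy.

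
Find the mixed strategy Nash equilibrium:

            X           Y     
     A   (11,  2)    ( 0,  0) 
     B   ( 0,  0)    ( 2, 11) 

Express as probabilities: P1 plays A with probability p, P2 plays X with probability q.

p = 0.8462, q = 0.1538

Work:
Find probabilities that make opponent indifferent:
P2 chooses q to make P1 indifferent between A and B
P1 chooses p to make P2 indifferent between X and Y
Mixed NE: P1 plays (A: 0.8462, B: 0.1538), P2 plays (X: 0.1538, Y: 0.8462)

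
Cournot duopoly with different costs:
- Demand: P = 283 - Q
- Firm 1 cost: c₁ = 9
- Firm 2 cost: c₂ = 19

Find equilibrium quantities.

q₁* = 94.67, q₂* = 84.67

Work:
Reaction: q₁ = (283 - 9 - q₂)/2
Reaction: q₂ = (283 - 19 - q₁)/2
Solve simultaneously:
q₁* = (283 - 2×9 + 19)/3 = 94.67
q₂* = (283 - 2×19 + 9)/3 = 84.67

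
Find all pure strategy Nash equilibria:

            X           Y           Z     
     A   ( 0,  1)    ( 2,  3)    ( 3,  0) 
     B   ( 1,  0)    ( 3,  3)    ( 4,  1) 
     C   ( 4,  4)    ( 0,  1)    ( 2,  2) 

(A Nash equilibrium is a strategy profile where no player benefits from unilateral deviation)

Nash equilibrium: (B, Y), (C, X)

Work:
Best responses:
  P1 vs X: payoffs [0, 1, 4] → best response C (payoff 4)
  P1 vs Y: payoffs [2, 3, 0] → best response B (payoff 3)
  P1 vs Z: payoffs [3, 4, 2] → best response B (payoff 4)
  P2 vs A: payoffs [1, 3, 0] → best response Y (payoff 3)
  P2 vs B: payoffs [0, 3, 1] → best response Y (payoff 3)
  P2 vs C: payoffs [4, 1, 2] → best response X (payoff 4)
Mutual best responses: (B,Y), (C,X) → Nash equilibria.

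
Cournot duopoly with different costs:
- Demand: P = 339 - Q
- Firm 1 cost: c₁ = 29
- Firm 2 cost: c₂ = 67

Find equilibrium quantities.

q₁* = 116.0, q₂* = 78.0

Work:
Reaction: q₁ = (339 - 29 - q₂)/2
Reaction: q₂ = (339 - 67 - q₁)/2
Solve simultaneously:
q₁* = (339 - 2×29 + 67)/3 = 116.0
q₂* = (339 - 2×67 + 29)/3 = 78.0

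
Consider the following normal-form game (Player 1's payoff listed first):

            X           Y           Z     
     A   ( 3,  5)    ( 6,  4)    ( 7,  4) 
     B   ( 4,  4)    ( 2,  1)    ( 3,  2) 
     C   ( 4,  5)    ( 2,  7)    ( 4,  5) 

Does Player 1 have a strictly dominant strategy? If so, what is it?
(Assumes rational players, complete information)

No strictly dominant strategy exists for Player 1

Work:
A strategy strictly dominates another if it gives a strictly higher payoff against every opponent action. Compare each pair of P1's strategies column-by-column:
  A vs B: [3 vs 4, 6 vs 2, 7 vs 3] → A does not strictly dominate B (column X: 3 ≤ 4)
  A vs C: [3 vs 4, 6 vs 2, 7 vs 4] → A does not strictly dominate C (column X: 3 ≤ 4)
  B vs A: [4 vs 3, 2 vs 6, 3 vs 7] → B does not strictly dominate A (column Y: 2 ≤ 6)
  B vs C: [4 vs 4, 2 vs 2, 3 vs 4] → B does not strictly dominate C (column X: 4 ≤ 4)
  C vs A: [4 vs 3, 2 vs 6, 4 vs 7] → C does not strictly dominate A (column Y: 2 ≤ 6)
  C vs B: [4 vs 4, 2 vs 2, 4 vs 3] → C does not strictly dominate B (column X: 4 ≤ 4)
No single strategy strictly dominates all others → no strictly dominant strategy.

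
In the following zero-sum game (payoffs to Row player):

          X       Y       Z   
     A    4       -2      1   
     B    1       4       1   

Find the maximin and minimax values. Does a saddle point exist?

Maximin = 1, Minimax = 1, Saddle: True

Work:
Row minimums: [-2, 1] → maximin = 1
Column maximums: [4, 4, 1] → minimax = 1
Saddle point exists! Game value = 1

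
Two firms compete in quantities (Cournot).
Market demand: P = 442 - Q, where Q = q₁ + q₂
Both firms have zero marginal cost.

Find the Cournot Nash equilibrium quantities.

q₁* = q₂* = 147.33; P* = 147.33

Work:
Profit: π_i = P·q_i = (a - q_i - q_j)·q_i
FOC: ∂π_i/∂q_i = a - 2q_i - q_j = 0
Reaction function: q_i = (442 - q_j)/2
Symmetry: q* = 442/3 = 147.33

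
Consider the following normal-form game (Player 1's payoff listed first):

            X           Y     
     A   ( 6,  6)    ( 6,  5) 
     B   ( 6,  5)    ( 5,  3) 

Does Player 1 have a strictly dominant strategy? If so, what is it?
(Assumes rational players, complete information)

No strictly dominant strategy exists for Player 1

Work:
A strategy strictly dominates another if it gives a strictly higher payoff against every opponent action. Compare each pair of P1's strategies column-by-column:
  A vs B: [6 vs 6, 6 vs 5] → A does not strictly dominate B (column X: 6 ≤ 6)
  B vs A: [6 vs 6, 5 vs 6] → B does not strictly dominate A (column X: 6 ≤ 6)
No single strategy strictly dominates all others → no strictly dominant strategy.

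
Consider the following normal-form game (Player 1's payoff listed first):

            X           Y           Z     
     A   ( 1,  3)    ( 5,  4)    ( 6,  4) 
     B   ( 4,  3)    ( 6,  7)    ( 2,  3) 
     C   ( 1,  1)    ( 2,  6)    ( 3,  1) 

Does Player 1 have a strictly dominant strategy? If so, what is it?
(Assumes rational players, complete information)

No strictly dominant strategy exists for Player 1

Work:
A strategy strictly dominates another if it gives a strictly higher payoff against every opponent action. Compare each pair of P1's strategies column-by-column:
  A vs B: [1 vs 4, 5 vs 6, 6 vs 2] → A does not strictly dominate B (column X: 1 ≤ 4)
  A vs C: [1 vs 1, 5 vs 2, 6 vs 3] → A does not strictly dominate C (column X: 1 ≤ 1)
  B vs A: [4 vs 1, 6 vs 5, 2 vs 6] → B does not strictly dominate A (column Z: 2 ≤ 6)
  B vs C: [4 vs 1, 6 vs 2, 2 vs 3] → B does not strictly dominate C (column Z: 2 ≤ 3)
  C vs A: [1 vs 1, 2 vs 5, 3 vs 6] → C does not strictly dominate A (column X: 1 ≤ 1)
  C vs B: [1 vs 4, 2 vs 6, 3 vs 2] → C does not strictly dominate B (column X: 1 ≤ 4)
No single strategy strictly dominates all others → no strictly dominant strategy.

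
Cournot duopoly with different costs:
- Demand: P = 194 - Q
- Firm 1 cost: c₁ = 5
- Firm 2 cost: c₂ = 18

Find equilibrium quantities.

q₁* = 67.33, q₂* = 54.33

Work:
Reaction: q₁ = (194 - 5 - q₂)/2
Reaction: q₂ = (194 - 18 - q₁)/2
Solve simultaneously:
q₁* = (194 - 2×5 + 18)/3 = 67.33
q₂* = (194 - 2×18 + 5)/3 = 54.33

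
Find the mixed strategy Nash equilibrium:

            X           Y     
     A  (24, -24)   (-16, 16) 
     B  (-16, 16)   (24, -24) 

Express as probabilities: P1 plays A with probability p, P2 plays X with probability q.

p = 0.5, q = 0.5

Work:
Find probabilities that make opponent indifferent:
P2 chooses q to make P1 indifferent between A and B
P1 chooses p to make P2 indifferent between X and Y
Mixed NE: P1 plays (A: 0.5, B: 0.5), P2 plays (X: 0.5, Y: 0.5)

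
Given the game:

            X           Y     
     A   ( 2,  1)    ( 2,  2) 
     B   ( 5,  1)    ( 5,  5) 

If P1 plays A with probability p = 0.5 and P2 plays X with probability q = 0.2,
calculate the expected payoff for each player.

E[P1] = 3.5, E[P2] = 3.0

Work:
E[P1] = p·q·π₁(A,X) + p·(1-q)·π₁(A,Y) + (1-p)·q·π₁(B,X) + (1-p)·(1-q)·π₁(B,Y)
= 0.5·0.2·2 + 0.5·0.8·2 + 0.5·0.2·5 + 0.5·0.8·5
= 3.5

E[P2] = 3.0 (similar calculation)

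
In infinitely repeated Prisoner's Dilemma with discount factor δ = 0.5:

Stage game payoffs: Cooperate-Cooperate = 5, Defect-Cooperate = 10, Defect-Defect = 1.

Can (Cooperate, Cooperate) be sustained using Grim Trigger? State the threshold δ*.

δ* = 0.5556; since δ = 0.5 < 0.5556, cooperation cannot be sustained

Work:
For Grim Trigger:
Cooperate forever: 5/(1-δ)
Defect then punished: 10 + 1·δ/(1-δ)
Need: 5/(1-δ) ≥ 10 + 1·δ/(1-δ)
Solving: δ ≥ (T-R)/(T-P) = (10-5)/(10-1) = 0.5556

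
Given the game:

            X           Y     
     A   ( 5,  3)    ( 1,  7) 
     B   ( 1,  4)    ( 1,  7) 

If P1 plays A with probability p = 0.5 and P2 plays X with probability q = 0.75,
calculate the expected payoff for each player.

E[P1] = 2.5, E[P2] = 4.375

Work:
E[P1] = p·q·π₁(A,X) + p·(1-q)·π₁(A,Y) + (1-p)·q·π₁(B,X) + (1-p)·(1-q)·π₁(B,Y)
= 0.5·0.75·5 + 0.5·0.25·1 + 0.5·0.75·1 + 0.5·0.25·1
= 2.5

E[P2] = 4.375 (similar calculation)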